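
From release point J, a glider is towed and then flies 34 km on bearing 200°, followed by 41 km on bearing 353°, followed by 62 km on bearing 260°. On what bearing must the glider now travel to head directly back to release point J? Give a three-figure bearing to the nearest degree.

Leg 1 (200°, 34 km): east 34 sin 200° = -11.63, north 34 cos 200° = -31.95
Leg 2 (353°, 41 km): east 41 sin 353° = -5.00, north 41 cos 353° = 40.69
Leg 3 (260°, 62 km): east 62 sin 260° = -61.06, north 62 cos 260° = -10.77
Net displacement: -77.68 east, -2.02 north. Direction back to start is (77.68, 2.02): bearing = atan2(77.68, 2.02) mod 360° = 88.51° ≈ 089°.

089°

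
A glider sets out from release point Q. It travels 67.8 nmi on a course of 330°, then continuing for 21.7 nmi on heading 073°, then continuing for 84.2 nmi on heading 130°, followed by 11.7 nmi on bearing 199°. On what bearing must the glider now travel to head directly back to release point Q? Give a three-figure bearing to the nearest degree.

Leg 1 (330°, 67.8 nmi): east 67.8 sin 330° = -33.90, north 67.8 cos 330° = 58.72
Leg 2 (073°, 21.7 nmi): east 21.7 sin 73° = 20.75, north 21.7 cos 73° = 6.34
Leg 3 (130°, 84.2 nmi): east 84.2 sin 130° = 64.50, north 84.2 cos 130° = -54.12
Leg 4 (199°, 11.7 nmi): east 11.7 sin 199° = -3.81, north 11.7 cos 199° = -11.06
Net displacement: 47.54 east, -0.12 north. Direction back to start is (-47.54, 0.12): bearing = atan2(-47.54, 0.12) mod 360° = 270.15° ≈ 270°.

270°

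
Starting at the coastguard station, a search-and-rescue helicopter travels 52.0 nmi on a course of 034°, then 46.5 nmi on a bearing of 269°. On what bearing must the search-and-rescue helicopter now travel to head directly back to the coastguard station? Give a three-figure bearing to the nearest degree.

Leg 1 (034°, 52.0 nmi): east 52.0 sin 34° = 29.08, north 52.0 cos 34° = 43.11
Leg 2 (269°, 46.5 nmi): east 46.5 sin 269° = -46.49, north 46.5 cos 269° = -0.81
Net displacement: -17.41 east, 42.30 north. Direction back to start is (17.41, -42.30): bearing = atan2(17.41, -42.30) mod 360° = 157.62° ≈ 158°.

158°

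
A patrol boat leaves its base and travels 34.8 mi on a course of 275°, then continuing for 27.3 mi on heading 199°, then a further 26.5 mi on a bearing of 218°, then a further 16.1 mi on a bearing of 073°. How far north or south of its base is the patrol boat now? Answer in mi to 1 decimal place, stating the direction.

Leg 1 (275°, 34.8 mi): east 34.8 sin 275° = -34.67, north 34.8 cos 275° = 3.03
Leg 2 (199°, 27.3 mi): east 27.3 sin 199° = -8.89, north 27.3 cos 199° = -25.81
Leg 3 (218°, 26.5 mi): east 26.5 sin 218° = -16.32, north 26.5 cos 218° = -20.88
Leg 4 (073°, 16.1 mi): east 16.1 sin 73° = 15.40, north 16.1 cos 73° = 4.71
Net north component: -38.95 mi.

39.0 mi south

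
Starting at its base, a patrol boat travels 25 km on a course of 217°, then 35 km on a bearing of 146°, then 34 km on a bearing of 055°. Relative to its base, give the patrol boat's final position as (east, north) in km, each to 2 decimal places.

Leg 1 (217°, 25 km): east 25 sin 217° = -15.05, north 25 cos 217° = -19.97
Leg 2 (146°, 35 km): east 35 sin 146° = 19.57, north 35 cos 146° = -29.02
Leg 3 (055°, 34 km): east 34 sin 55° = 27.85, north 34 cos 55° = 19.50
Summing: 32.38 km east, -29.48 km north → (32.38, -29.48).

(32.38, -29.48)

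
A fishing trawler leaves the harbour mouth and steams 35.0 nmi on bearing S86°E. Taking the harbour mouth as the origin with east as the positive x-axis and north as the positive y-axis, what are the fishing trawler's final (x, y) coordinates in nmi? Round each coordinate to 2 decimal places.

Leg 1 (S86°E, 35.0 nmi): east 35.0 sin 94° = 34.91, north 35.0 cos 94° = -2.44
Summing: 34.91 nmi east, -2.44 nmi north → (34.91, -2.44).

(34.91, -2.44)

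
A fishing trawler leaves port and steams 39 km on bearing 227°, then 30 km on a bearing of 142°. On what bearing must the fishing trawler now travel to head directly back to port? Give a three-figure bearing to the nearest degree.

Leg 1 (227°, 39 km): east 39 sin 227° = -28.52, north 39 cos 227° = -26.60
Leg 2 (142°, 30 km): east 30 sin 142° = 18.47, north 30 cos 142° = -23.64
Net displacement: -10.05 east, -50.24 north. Direction back to start is (10.05, 50.24): bearing = atan2(10.05, 50.24) mod 360° = 11.32° ≈ 011°.

011°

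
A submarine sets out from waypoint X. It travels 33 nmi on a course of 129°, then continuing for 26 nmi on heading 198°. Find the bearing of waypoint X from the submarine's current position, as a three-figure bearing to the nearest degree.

Leg 1 (129°, 33 nmi): east 33 sin 129° = 25.65, north 33 cos 129° = -20.77
Leg 2 (198°, 26 nmi): east 26 sin 198° = -8.03, north 26 cos 198° = -24.73
Net displacement: 17.61 east, -45.50 north. Direction back to start is (-17.61, 45.50): bearing = atan2(-17.61, 45.50) mod 360° = 338.84° ≈ 339°.

339°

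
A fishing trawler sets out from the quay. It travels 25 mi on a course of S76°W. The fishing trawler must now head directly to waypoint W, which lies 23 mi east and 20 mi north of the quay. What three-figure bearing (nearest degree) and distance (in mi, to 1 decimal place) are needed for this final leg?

Leg 1 (S76°W, 25 mi): east 25 sin 256° = -24.26, north 25 cos 256° = -6.05
Current position: (-24.26, -6.05). Target: (23, 20). Remaining: Δeast = 47.26, Δnorth = 26.05.
Bearing = atan2(47.26, 26.05) mod 360° = 61.14°; distance = √((47.26)² + (26.05)²) = 53.961 mi.

061°, 54.0 mi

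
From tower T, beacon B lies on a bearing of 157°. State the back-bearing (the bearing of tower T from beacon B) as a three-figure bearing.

337°

Back-bearing = 157° + 180° = 337°.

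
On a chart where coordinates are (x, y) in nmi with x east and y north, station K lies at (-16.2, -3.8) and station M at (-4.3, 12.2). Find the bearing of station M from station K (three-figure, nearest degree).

Δeast = -4.3 − -16.2 = 11.90; Δnorth = 12.2 − -3.8 = 16.00.
Bearing = atan2(Δeast, Δnorth) mod 360° = 36.64° ≈ 037°.

037°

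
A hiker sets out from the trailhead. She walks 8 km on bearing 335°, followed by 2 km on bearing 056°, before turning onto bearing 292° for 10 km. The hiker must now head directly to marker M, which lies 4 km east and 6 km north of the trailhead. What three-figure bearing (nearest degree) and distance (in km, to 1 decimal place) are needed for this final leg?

Leg 1 (335°, 8 km): east 8 sin 335° = -3.38, north 8 cos 335° = 7.25
Leg 2 (056°, 2 km): east 2 sin 56° = 1.66, north 2 cos 56° = 1.12
Leg 3 (292°, 10 km): east 10 sin 292° = -9.27, north 10 cos 292° = 3.75
Current position: (-10.99, 12.11). Target: (4, 6). Remaining: Δeast = 14.99, Δnorth = -6.11.
Bearing = atan2(14.99, -6.11) mod 360° = 112.19°; distance = √((14.99)² + (-6.11)²) = 16.194 km.

112°, 16.2 km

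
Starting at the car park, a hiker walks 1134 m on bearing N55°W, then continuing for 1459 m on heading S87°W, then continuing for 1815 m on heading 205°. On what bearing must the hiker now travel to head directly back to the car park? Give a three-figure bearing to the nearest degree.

Leg 1 (N55°W, 1134 m): east 1134 sin 305° = -928.92, north 1134 cos 305° = 650.44
Leg 2 (S87°W, 1459 m): east 1459 sin 267° = -1457.00, north 1459 cos 267° = -76.36
Leg 3 (205°, 1815 m): east 1815 sin 205° = -767.05, north 1815 cos 205° = -1644.95
Net displacement: -3152.97 east, -1070.87 north. Direction back to start is (3152.97, 1070.87): bearing = atan2(3152.97, 1070.87) mod 360° = 71.24° ≈ 071°.

071°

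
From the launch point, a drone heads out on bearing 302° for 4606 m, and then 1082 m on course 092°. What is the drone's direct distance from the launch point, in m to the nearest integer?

3709 m

Leg 1 (302°, 4606 m): east 4606 sin 302° = -3906.11, north 4606 cos 302° = 2440.81
Leg 2 (092°, 1082 m): east 1082 sin 92° = 1081.34, north 1082 cos 92° = -37.76
Net: -2824.77 east, 2403.05 north. Distance = √((-2824.77)² + (2403.05)²) = 3708.632 m.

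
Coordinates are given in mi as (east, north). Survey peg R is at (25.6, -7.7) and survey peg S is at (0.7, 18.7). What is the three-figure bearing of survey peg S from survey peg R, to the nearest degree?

Δeast = 0.7 − 25.6 = -24.90; Δnorth = 18.7 − -7.7 = 26.40.
Bearing = atan2(Δeast, Δnorth) mod 360° = 316.67° ≈ 317°.

317°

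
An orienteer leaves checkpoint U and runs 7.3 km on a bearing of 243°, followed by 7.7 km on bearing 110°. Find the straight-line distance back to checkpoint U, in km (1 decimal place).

6.0 km

Leg 1 (243°, 7.3 km): east 7.3 sin 243° = -6.50, north 7.3 cos 243° = -3.31
Leg 2 (110°, 7.7 km): east 7.7 sin 110° = 7.24, north 7.7 cos 110° = -2.63
Net: 0.73 east, -5.95 north. Distance = √((0.73)² + (-5.95)²) = 5.992 km.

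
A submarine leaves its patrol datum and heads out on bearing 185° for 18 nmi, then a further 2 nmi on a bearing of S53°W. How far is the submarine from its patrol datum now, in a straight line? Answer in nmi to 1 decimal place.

Leg 1 (185°, 18 nmi): east 18 sin 185° = -1.57, north 18 cos 185° = -17.93
Leg 2 (S53°W, 2 nmi): east 2 sin 233° = -1.60, north 2 cos 233° = -1.20
Net: -3.17 east, -19.14 north. Distance = √((-3.17)² + (-19.14)²) = 19.395 nmi.

19.4 nmi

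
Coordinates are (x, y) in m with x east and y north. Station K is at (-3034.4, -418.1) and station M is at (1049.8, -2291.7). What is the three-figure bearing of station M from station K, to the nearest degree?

Δeast = 1049.8 − -3034.4 = 4084.20; Δnorth = -2291.7 − -418.1 = -1873.60.
Bearing = atan2(Δeast, Δnorth) mod 360° = 114.64° ≈ 115°.

115°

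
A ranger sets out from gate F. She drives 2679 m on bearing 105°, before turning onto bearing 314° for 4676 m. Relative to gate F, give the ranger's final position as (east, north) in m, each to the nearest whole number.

(-776, 2555)

Leg 1 (105°, 2679 m): east 2679 sin 105° = 2587.72, north 2679 cos 105° = -693.38
Leg 2 (314°, 4676 m): east 4676 sin 314° = -3363.63, north 4676 cos 314° = 3248.22
Summing: -775.92 m east, 2554.85 m north → (-776, 2555).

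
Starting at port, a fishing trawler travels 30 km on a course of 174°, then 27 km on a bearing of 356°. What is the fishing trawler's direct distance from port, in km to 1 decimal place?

3.2 km

Leg 1 (174°, 30 km): east 30 sin 174° = 3.14, north 30 cos 174° = -29.84
Leg 2 (356°, 27 km): east 27 sin 356° = -1.88, north 27 cos 356° = 26.93
Net: 1.25 east, -2.90 north. Distance = √((1.25)² + (-2.90)²) = 3.160 km.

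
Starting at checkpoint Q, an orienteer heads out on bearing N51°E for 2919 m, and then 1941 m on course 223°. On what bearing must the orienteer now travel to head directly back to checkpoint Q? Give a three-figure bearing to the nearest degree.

Leg 1 (N51°E, 2919 m): east 2919 sin 51° = 2268.49, north 2919 cos 51° = 1836.99
Leg 2 (223°, 1941 m): east 1941 sin 223° = -1323.76, north 1941 cos 223° = -1419.56
Net displacement: 944.73 east, 417.43 north. Direction back to start is (-944.73, -417.43): bearing = atan2(-944.73, -417.43) mod 360° = 246.16° ≈ 246°.

246°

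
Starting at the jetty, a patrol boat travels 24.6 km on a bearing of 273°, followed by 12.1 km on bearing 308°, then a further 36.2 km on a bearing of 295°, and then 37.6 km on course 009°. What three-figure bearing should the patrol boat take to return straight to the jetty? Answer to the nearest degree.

135°

Leg 1 (273°, 24.6 km): east 24.6 sin 273° = -24.57, north 24.6 cos 273° = 1.29
Leg 2 (308°, 12.1 km): east 12.1 sin 308° = -9.53, north 12.1 cos 308° = 7.45
Leg 3 (295°, 36.2 km): east 36.2 sin 295° = -32.81, north 36.2 cos 295° = 15.30
Leg 4 (009°, 37.6 km): east 37.6 sin 9° = 5.88, north 37.6 cos 9° = 37.14
Net displacement: -61.03 east, 61.17 north. Direction back to start is (61.03, -61.17): bearing = atan2(61.03, -61.17) mod 360° = 135.07° ≈ 135°.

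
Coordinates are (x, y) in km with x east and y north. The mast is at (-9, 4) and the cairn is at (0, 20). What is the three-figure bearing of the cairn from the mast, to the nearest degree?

029°

Δeast = 0 − -9 = 9.00; Δnorth = 20 − 4 = 16.00.
Bearing = atan2(Δeast, Δnorth) mod 360° = 29.36° ≈ 029°.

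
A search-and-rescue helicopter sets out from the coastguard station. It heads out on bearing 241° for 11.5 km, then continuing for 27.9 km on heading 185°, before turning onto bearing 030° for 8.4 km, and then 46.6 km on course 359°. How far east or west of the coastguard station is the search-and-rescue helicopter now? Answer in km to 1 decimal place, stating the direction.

Leg 1 (241°, 11.5 km): east 11.5 sin 241° = -10.06, north 11.5 cos 241° = -5.58
Leg 2 (185°, 27.9 km): east 27.9 sin 185° = -2.43, north 27.9 cos 185° = -27.79
Leg 3 (030°, 8.4 km): east 8.4 sin 30° = 4.20, north 8.4 cos 30° = 7.27
Leg 4 (359°, 46.6 km): east 46.6 sin 359° = -0.81, north 46.6 cos 359° = 46.59
Net east component: -9.10 km.

9.1 km west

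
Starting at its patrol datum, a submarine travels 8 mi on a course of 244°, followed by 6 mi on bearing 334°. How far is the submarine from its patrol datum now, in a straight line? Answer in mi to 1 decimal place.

10.0 mi

Leg 1 (244°, 8 mi): east 8 sin 244° = -7.19, north 8 cos 244° = -3.51
Leg 2 (334°, 6 mi): east 6 sin 334° = -2.63, north 6 cos 334° = 5.39
Net: -9.82 east, 1.89 north. Distance = √((-9.82)² + (1.89)²) = 10.000 mi.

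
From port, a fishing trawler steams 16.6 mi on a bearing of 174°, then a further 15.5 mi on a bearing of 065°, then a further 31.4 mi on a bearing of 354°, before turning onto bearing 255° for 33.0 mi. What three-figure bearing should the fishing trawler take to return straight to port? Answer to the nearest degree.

123°

Leg 1 (174°, 16.6 mi): east 16.6 sin 174° = 1.74, north 16.6 cos 174° = -16.51
Leg 2 (065°, 15.5 mi): east 15.5 sin 65° = 14.05, north 15.5 cos 65° = 6.55
Leg 3 (354°, 31.4 mi): east 31.4 sin 354° = -3.28, north 31.4 cos 354° = 31.23
Leg 4 (255°, 33.0 mi): east 33.0 sin 255° = -31.88, north 33.0 cos 255° = -8.54
Net displacement: -19.37 east, 12.73 north. Direction back to start is (19.37, -12.73): bearing = atan2(19.37, -12.73) mod 360° = 123.30° ≈ 123°.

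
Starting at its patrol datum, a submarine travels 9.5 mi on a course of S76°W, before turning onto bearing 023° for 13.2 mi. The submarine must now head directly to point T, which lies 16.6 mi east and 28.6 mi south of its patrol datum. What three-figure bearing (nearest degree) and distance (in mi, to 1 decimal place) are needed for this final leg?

Leg 1 (S76°W, 9.5 mi): east 9.5 sin 256° = -9.22, north 9.5 cos 256° = -2.30
Leg 2 (023°, 13.2 mi): east 13.2 sin 23° = 5.16, north 13.2 cos 23° = 12.15
Current position: (-4.06, 9.85). Target: (16.6, -28.6). Remaining: Δeast = 20.66, Δnorth = -38.45.
Bearing = atan2(20.66, -38.45) mod 360° = 151.75°; distance = √((20.66)² + (-38.45)²) = 43.651 mi.

152°, 43.7 mi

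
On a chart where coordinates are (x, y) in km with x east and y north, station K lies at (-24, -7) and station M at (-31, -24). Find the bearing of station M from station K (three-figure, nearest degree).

Δeast = -31 − -24 = -7.00; Δnorth = -24 − -7 = -17.00.
Bearing = atan2(Δeast, Δnorth) mod 360° = 202.38° ≈ 202°.

202°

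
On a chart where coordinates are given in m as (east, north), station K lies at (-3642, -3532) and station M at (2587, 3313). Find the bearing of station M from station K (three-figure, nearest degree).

Δeast = 2587 − -3642 = 6229.00; Δnorth = 3313 − -3532 = 6845.00.
Bearing = atan2(Δeast, Δnorth) mod 360° = 42.30° ≈ 042°.

042°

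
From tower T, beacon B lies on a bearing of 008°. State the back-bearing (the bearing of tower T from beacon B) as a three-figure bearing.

Back-bearing = 008° + 180° = 188°.

188°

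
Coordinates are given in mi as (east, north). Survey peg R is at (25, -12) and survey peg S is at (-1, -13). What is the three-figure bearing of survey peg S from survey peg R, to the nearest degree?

268°

Δeast = -1 − 25 = -26.00; Δnorth = -13 − -12 = -1.00.
Bearing = atan2(Δeast, Δnorth) mod 360° = 267.80° ≈ 268°.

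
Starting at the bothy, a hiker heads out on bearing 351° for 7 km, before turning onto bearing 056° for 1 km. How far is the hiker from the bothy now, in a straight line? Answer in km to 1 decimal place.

7.5 km

Leg 1 (351°, 7 km): east 7 sin 351° = -1.10, north 7 cos 351° = 6.91
Leg 2 (056°, 1 km): east 1 sin 56° = 0.83, north 1 cos 56° = 0.56
Net: -0.27 east, 7.47 north. Distance = √((-0.27)² + (7.47)²) = 7.478 km.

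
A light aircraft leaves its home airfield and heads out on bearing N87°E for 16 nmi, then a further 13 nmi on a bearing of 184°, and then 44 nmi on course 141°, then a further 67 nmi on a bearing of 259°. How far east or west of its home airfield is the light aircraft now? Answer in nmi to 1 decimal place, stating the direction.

Leg 1 (N87°E, 16 nmi): east 16 sin 87° = 15.98, north 16 cos 87° = 0.84
Leg 2 (184°, 13 nmi): east 13 sin 184° = -0.91, north 13 cos 184° = -12.97
Leg 3 (141°, 44 nmi): east 44 sin 141° = 27.69, north 44 cos 141° = -34.19
Leg 4 (259°, 67 nmi): east 67 sin 259° = -65.77, north 67 cos 259° = -12.78
Net east component: -23.01 nmi.

23.0 nmi west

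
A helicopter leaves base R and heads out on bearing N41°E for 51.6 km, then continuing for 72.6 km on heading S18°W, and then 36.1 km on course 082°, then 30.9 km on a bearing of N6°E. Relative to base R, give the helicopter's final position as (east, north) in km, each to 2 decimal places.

Leg 1 (N41°E, 51.6 km): east 51.6 sin 41° = 33.85, north 51.6 cos 41° = 38.94
Leg 2 (S18°W, 72.6 km): east 72.6 sin 198° = -22.43, north 72.6 cos 198° = -69.05
Leg 3 (082°, 36.1 km): east 36.1 sin 82° = 35.75, north 36.1 cos 82° = 5.02
Leg 4 (N6°E, 30.9 km): east 30.9 sin 6° = 3.23, north 30.9 cos 6° = 30.73
Summing: 50.40 km east, 5.65 km north → (50.40, 5.65).

(50.40, 5.65)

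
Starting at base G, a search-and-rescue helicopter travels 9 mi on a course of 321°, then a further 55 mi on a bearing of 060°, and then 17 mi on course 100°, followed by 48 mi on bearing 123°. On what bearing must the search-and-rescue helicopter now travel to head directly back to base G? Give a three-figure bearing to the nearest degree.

267°

Leg 1 (321°, 9 mi): east 9 sin 321° = -5.66, north 9 cos 321° = 6.99
Leg 2 (060°, 55 mi): east 55 sin 60° = 47.63, north 55 cos 60° = 27.50
Leg 3 (100°, 17 mi): east 17 sin 100° = 16.74, north 17 cos 100° = -2.95
Leg 4 (123°, 48 mi): east 48 sin 123° = 40.26, north 48 cos 123° = -26.14
Net displacement: 98.97 east, 5.40 north. Direction back to start is (-98.97, -5.40): bearing = atan2(-98.97, -5.40) mod 360° = 266.88° ≈ 267°.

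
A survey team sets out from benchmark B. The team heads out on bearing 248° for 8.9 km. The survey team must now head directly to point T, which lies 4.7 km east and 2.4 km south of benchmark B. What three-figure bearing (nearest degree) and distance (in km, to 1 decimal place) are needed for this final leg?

Leg 1 (248°, 8.9 km): east 8.9 sin 248° = -8.25, north 8.9 cos 248° = -3.33
Current position: (-8.25, -3.33). Target: (4.7, -2.4). Remaining: Δeast = 12.95, Δnorth = 0.93.
Bearing = atan2(12.95, 0.93) mod 360° = 85.88°; distance = √((12.95)² + (0.93)²) = 12.986 km.

086°, 13.0 km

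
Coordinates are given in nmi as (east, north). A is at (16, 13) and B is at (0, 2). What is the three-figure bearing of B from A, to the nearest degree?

235°

Δeast = 0 − 16 = -16.00; Δnorth = 2 − 13 = -11.00.
Bearing = atan2(Δeast, Δnorth) mod 360° = 235.49° ≈ 235°.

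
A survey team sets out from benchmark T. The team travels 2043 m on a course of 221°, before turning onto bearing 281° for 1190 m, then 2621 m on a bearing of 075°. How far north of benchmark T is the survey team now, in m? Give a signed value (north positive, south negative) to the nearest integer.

-636 m

Leg 1 (221°, 2043 m): east 2043 sin 221° = -1340.33, north 2043 cos 221° = -1541.87
Leg 2 (281°, 1190 m): east 1190 sin 281° = -1168.14, north 1190 cos 281° = 227.06
Leg 3 (075°, 2621 m): east 2621 sin 75° = 2531.69, north 2621 cos 75° = 678.36
Net north component: -636.44 m.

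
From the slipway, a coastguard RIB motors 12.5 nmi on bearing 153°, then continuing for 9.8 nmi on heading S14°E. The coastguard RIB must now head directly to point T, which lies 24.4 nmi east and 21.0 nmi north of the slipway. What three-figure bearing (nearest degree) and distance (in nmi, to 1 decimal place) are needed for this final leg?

021°, 44.7 nmi

Leg 1 (153°, 12.5 nmi): east 12.5 sin 153° = 5.67, north 12.5 cos 153° = -11.14
Leg 2 (S14°E, 9.8 nmi): east 9.8 sin 166° = 2.37, north 9.8 cos 166° = -9.51
Current position: (8.05, -20.65). Target: (24.4, 21.0). Remaining: Δeast = 16.35, Δnorth = 41.65.
Bearing = atan2(16.35, 41.65) mod 360° = 21.44°; distance = √((16.35)² + (41.65)²) = 44.743 nmi.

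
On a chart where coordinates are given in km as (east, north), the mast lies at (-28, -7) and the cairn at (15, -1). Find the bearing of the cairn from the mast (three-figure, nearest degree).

Δeast = 15 − -28 = 43.00; Δnorth = -1 − -7 = 6.00.
Bearing = atan2(Δeast, Δnorth) mod 360° = 82.06° ≈ 082°.

082°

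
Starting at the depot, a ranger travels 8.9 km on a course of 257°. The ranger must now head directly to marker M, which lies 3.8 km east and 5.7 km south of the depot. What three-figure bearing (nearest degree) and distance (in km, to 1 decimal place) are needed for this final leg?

107°, 13.0 km

Leg 1 (257°, 8.9 km): east 8.9 sin 257° = -8.67, north 8.9 cos 257° = -2.00
Current position: (-8.67, -2.00). Target: (3.8, -5.7). Remaining: Δeast = 12.47, Δnorth = -3.70.
Bearing = atan2(12.47, -3.70) mod 360° = 106.52°; distance = √((12.47)² + (-3.70)²) = 13.009 km.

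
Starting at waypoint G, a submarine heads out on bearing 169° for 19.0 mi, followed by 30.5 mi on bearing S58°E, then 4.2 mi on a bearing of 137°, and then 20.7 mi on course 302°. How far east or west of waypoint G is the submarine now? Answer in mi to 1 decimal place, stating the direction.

Leg 1 (169°, 19.0 mi): east 19.0 sin 169° = 3.63, north 19.0 cos 169° = -18.65
Leg 2 (S58°E, 30.5 mi): east 30.5 sin 122° = 25.87, north 30.5 cos 122° = -16.16
Leg 3 (137°, 4.2 mi): east 4.2 sin 137° = 2.86, north 4.2 cos 137° = -3.07
Leg 4 (302°, 20.7 mi): east 20.7 sin 302° = -17.55, north 20.7 cos 302° = 10.97
Net east component: 14.80 mi.

14.8 mi east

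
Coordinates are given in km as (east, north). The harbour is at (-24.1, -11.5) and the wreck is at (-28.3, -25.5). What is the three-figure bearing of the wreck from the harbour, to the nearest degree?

Δeast = -28.3 − -24.1 = -4.20; Δnorth = -25.5 − -11.5 = -14.00.
Bearing = atan2(Δeast, Δnorth) mod 360° = 196.70° ≈ 197°.

197°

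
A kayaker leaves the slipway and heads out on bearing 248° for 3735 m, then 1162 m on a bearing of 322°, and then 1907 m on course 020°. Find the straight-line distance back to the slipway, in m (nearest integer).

3761 m

Leg 1 (248°, 3735 m): east 3735 sin 248° = -3463.03, north 3735 cos 248° = -1399.16
Leg 2 (322°, 1162 m): east 1162 sin 322° = -715.40, north 1162 cos 322° = 915.67
Leg 3 (020°, 1907 m): east 1907 sin 20° = 652.23, north 1907 cos 20° = 1791.99
Net: -3526.20 east, 1308.51 north. Distance = √((-3526.20)² + (1308.51)²) = 3761.152 m.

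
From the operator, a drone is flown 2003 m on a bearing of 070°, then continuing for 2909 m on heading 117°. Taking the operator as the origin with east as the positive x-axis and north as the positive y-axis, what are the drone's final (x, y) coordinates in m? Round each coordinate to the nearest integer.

(4474, -636)

Leg 1 (070°, 2003 m): east 2003 sin 70° = 1882.20, north 2003 cos 70° = 685.07
Leg 2 (117°, 2909 m): east 2909 sin 117° = 2591.94, north 2909 cos 117° = -1320.66
Summing: 4474.14 m east, -635.59 m north → (4474, -636).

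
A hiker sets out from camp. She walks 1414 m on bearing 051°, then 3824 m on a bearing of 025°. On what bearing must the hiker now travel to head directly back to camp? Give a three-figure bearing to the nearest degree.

Leg 1 (051°, 1414 m): east 1414 sin 51° = 1098.88, north 1414 cos 51° = 889.86
Leg 2 (025°, 3824 m): east 3824 sin 25° = 1616.09, north 3824 cos 25° = 3465.72
Net displacement: 2714.98 east, 4355.58 north. Direction back to start is (-2714.98, -4355.58): bearing = atan2(-2714.98, -4355.58) mod 360° = 211.94° ≈ 212°.

212°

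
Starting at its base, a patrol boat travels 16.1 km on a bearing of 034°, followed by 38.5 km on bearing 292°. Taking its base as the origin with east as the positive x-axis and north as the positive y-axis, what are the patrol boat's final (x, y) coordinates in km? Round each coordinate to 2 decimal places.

Leg 1 (034°, 16.1 km): east 16.1 sin 34° = 9.00, north 16.1 cos 34° = 13.35
Leg 2 (292°, 38.5 km): east 38.5 sin 292° = -35.70, north 38.5 cos 292° = 14.42
Summing: -26.69 km east, 27.77 km north → (-26.69, 27.77).

(-26.69, 27.77)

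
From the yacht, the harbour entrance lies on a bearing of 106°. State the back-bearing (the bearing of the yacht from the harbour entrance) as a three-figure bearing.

286°

Back-bearing = 106° + 180° = 286°.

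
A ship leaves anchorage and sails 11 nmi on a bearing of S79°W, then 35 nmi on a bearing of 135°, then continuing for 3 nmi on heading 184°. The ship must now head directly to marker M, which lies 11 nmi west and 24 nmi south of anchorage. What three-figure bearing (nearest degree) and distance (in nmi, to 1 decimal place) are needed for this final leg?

Leg 1 (S79°W, 11 nmi): east 11 sin 259° = -10.80, north 11 cos 259° = -2.10
Leg 2 (135°, 35 nmi): east 35 sin 135° = 24.75, north 35 cos 135° = -24.75
Leg 3 (184°, 3 nmi): east 3 sin 184° = -0.21, north 3 cos 184° = -2.99
Current position: (13.74, -29.84). Target: (-11, -24). Remaining: Δeast = -24.74, Δnorth = 5.84.
Bearing = atan2(-24.74, 5.84) mod 360° = 283.28°; distance = √((-24.74)² + (5.84)²) = 25.422 nmi.

283°, 25.4 nmi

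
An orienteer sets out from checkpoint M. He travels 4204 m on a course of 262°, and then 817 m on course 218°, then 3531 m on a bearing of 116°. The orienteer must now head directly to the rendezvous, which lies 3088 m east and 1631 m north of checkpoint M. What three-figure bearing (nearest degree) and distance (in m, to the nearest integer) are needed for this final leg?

Leg 1 (262°, 4204 m): east 4204 sin 262° = -4163.09, north 4204 cos 262° = -585.08
Leg 2 (218°, 817 m): east 817 sin 218° = -503.00, north 817 cos 218° = -643.80
Leg 3 (116°, 3531 m): east 3531 sin 116° = 3173.64, north 3531 cos 116° = -1547.89
Current position: (-1492.44, -2776.78). Target: (3088, 1631). Remaining: Δeast = 4580.44, Δnorth = 4407.78.
Bearing = atan2(4580.44, 4407.78) mod 360° = 46.10°; distance = √((4580.44)² + (4407.78)²) = 6356.802 m.

046°, 6357 m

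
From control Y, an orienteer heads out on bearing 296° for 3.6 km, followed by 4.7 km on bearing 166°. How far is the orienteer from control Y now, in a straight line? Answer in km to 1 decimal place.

Leg 1 (296°, 3.6 km): east 3.6 sin 296° = -3.24, north 3.6 cos 296° = 1.58
Leg 2 (166°, 4.7 km): east 4.7 sin 166° = 1.14, north 4.7 cos 166° = -4.56
Net: -2.10 east, -2.98 north. Distance = √((-2.10)² + (-2.98)²) = 3.647 km.

3.6 km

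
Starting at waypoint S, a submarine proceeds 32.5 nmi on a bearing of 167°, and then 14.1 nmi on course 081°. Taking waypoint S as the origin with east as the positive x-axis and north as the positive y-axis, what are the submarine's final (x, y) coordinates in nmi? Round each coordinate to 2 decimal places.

(21.24, -29.46)

Leg 1 (167°, 32.5 nmi): east 32.5 sin 167° = 7.31, north 32.5 cos 167° = -31.67
Leg 2 (081°, 14.1 nmi): east 14.1 sin 81° = 13.93, north 14.1 cos 81° = 2.21
Summing: 21.24 nmi east, -29.46 nmi north → (21.24, -29.46).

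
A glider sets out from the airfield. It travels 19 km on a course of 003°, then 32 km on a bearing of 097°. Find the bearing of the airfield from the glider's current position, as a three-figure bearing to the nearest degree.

Leg 1 (003°, 19 km): east 19 sin 3° = 0.99, north 19 cos 3° = 18.97
Leg 2 (097°, 32 km): east 32 sin 97° = 31.76, north 32 cos 97° = -3.90
Net displacement: 32.76 east, 15.07 north. Direction back to start is (-32.76, -15.07): bearing = atan2(-32.76, -15.07) mod 360° = 245.29° ≈ 245°.

245°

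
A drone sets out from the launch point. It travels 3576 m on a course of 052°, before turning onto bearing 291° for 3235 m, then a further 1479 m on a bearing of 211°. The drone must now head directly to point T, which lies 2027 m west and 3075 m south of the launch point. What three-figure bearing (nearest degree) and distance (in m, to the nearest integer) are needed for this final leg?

Leg 1 (052°, 3576 m): east 3576 sin 52° = 2817.93, north 3576 cos 52° = 2201.61
Leg 2 (291°, 3235 m): east 3235 sin 291° = -3020.13, north 3235 cos 291° = 1159.32
Leg 3 (211°, 1479 m): east 1479 sin 211° = -761.74, north 1479 cos 211° = -1267.75
Current position: (-963.95, 2093.18). Target: (-2027, -3075). Remaining: Δeast = -1063.05, Δnorth = -5168.18.
Bearing = atan2(-1063.05, -5168.18) mod 360° = 191.62°; distance = √((-1063.05)² + (-5168.18)²) = 5276.373 m.

192°, 5276 m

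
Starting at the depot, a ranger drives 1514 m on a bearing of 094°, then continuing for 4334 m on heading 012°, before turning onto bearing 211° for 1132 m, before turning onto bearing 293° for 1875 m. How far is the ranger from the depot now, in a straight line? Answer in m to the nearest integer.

3897 m

Leg 1 (094°, 1514 m): east 1514 sin 94° = 1510.31, north 1514 cos 94° = -105.61
Leg 2 (012°, 4334 m): east 4334 sin 12° = 901.09, north 4334 cos 12° = 4239.29
Leg 3 (211°, 1132 m): east 1132 sin 211° = -583.02, north 1132 cos 211° = -970.31
Leg 4 (293°, 1875 m): east 1875 sin 293° = -1725.95, north 1875 cos 293° = 732.62
Net: 102.43 east, 3895.99 north. Distance = √((102.43)² + (3895.99)²) = 3897.334 m.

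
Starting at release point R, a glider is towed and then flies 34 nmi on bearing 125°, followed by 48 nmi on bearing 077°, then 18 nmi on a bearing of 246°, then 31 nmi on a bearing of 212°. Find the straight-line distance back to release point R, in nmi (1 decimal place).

59.4 nmi

Leg 1 (125°, 34 nmi): east 34 sin 125° = 27.85, north 34 cos 125° = -19.50
Leg 2 (077°, 48 nmi): east 48 sin 77° = 46.77, north 48 cos 77° = 10.80
Leg 3 (246°, 18 nmi): east 18 sin 246° = -16.44, north 18 cos 246° = -7.32
Leg 4 (212°, 31 nmi): east 31 sin 212° = -16.43, north 31 cos 212° = -26.29
Net: 41.75 east, -42.31 north. Distance = √((41.75)² + (-42.31)²) = 59.444 nmi.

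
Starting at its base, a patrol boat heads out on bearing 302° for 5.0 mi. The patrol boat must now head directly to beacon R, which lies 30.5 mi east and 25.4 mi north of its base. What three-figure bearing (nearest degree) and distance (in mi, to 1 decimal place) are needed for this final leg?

Leg 1 (302°, 5.0 mi): east 5.0 sin 302° = -4.24, north 5.0 cos 302° = 2.65
Current position: (-4.24, 2.65). Target: (30.5, 25.4). Remaining: Δeast = 34.74, Δnorth = 22.75.
Bearing = atan2(34.74, 22.75) mod 360° = 56.78°; distance = √((34.74)² + (22.75)²) = 41.527 mi.

057°, 41.5 mi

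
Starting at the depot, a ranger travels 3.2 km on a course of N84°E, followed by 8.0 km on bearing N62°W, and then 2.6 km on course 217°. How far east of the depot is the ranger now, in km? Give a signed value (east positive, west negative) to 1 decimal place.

Leg 1 (N84°E, 3.2 km): east 3.2 sin 84° = 3.18, north 3.2 cos 84° = 0.33
Leg 2 (N62°W, 8.0 km): east 8.0 sin 298° = -7.06, north 8.0 cos 298° = 3.76
Leg 3 (217°, 2.6 km): east 2.6 sin 217° = -1.56, north 2.6 cos 217° = -2.08
Net east component: -5.45 km.

-5.4 km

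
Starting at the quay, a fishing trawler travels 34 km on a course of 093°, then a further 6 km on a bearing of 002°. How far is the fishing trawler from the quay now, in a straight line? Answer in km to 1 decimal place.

34.4 km

Leg 1 (093°, 34 km): east 34 sin 93° = 33.95, north 34 cos 93° = -1.78
Leg 2 (002°, 6 km): east 6 sin 2° = 0.21, north 6 cos 2° = 6.00
Net: 34.16 east, 4.22 north. Distance = √((34.16)² + (4.22)²) = 34.422 km.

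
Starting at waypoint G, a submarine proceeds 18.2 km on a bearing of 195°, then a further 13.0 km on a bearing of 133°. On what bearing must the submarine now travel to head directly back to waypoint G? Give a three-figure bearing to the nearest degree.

350°

Leg 1 (195°, 18.2 km): east 18.2 sin 195° = -4.71, north 18.2 cos 195° = -17.58
Leg 2 (133°, 13.0 km): east 13.0 sin 133° = 9.51, north 13.0 cos 133° = -8.87
Net displacement: 4.80 east, -26.45 north. Direction back to start is (-4.80, 26.45): bearing = atan2(-4.80, 26.45) mod 360° = 349.72° ≈ 350°.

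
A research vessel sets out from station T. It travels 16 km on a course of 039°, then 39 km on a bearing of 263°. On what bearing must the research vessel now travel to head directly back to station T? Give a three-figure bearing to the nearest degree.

105°

Leg 1 (039°, 16 km): east 16 sin 39° = 10.07, north 16 cos 39° = 12.43
Leg 2 (263°, 39 km): east 39 sin 263° = -38.71, north 39 cos 263° = -4.75
Net displacement: -28.64 east, 7.68 north. Direction back to start is (28.64, -7.68): bearing = atan2(28.64, -7.68) mod 360° = 105.01° ≈ 105°.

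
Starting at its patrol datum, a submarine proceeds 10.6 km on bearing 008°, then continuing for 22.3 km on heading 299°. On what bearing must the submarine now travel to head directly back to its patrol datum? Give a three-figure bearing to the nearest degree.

140°

Leg 1 (008°, 10.6 km): east 10.6 sin 8° = 1.48, north 10.6 cos 8° = 10.50
Leg 2 (299°, 22.3 km): east 22.3 sin 299° = -19.50, north 22.3 cos 299° = 10.81
Net displacement: -18.03 east, 21.31 north. Direction back to start is (18.03, -21.31): bearing = atan2(18.03, -21.31) mod 360° = 139.77° ≈ 140°.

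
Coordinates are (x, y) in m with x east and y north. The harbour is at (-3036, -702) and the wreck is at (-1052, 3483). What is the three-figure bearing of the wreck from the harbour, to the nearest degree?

Δeast = -1052 − -3036 = 1984.00; Δnorth = 3483 − -702 = 4185.00.
Bearing = atan2(Δeast, Δnorth) mod 360° = 25.36° ≈ 025°.

025°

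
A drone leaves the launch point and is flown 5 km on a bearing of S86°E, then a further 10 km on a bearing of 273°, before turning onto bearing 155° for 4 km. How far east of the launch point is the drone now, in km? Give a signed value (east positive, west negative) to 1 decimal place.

Leg 1 (S86°E, 5 km): east 5 sin 94° = 4.99, north 5 cos 94° = -0.35
Leg 2 (273°, 10 km): east 10 sin 273° = -9.99, north 10 cos 273° = 0.52
Leg 3 (155°, 4 km): east 4 sin 155° = 1.69, north 4 cos 155° = -3.63
Net east component: -3.31 km.

-3.3 km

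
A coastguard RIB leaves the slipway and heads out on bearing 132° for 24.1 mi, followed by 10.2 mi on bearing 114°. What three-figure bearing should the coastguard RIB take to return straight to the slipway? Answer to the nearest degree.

307°

Leg 1 (132°, 24.1 mi): east 24.1 sin 132° = 17.91, north 24.1 cos 132° = -16.13
Leg 2 (114°, 10.2 mi): east 10.2 sin 114° = 9.32, north 10.2 cos 114° = -4.15
Net displacement: 27.23 east, -20.27 north. Direction back to start is (-27.23, 20.27): bearing = atan2(-27.23, 20.27) mod 360° = 306.67° ≈ 307°.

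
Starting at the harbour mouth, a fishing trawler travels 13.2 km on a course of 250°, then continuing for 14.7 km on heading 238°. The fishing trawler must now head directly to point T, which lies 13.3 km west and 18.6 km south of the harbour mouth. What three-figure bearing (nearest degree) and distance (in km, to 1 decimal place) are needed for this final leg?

119°, 13.2 km

Leg 1 (250°, 13.2 km): east 13.2 sin 250° = -12.40, north 13.2 cos 250° = -4.51
Leg 2 (238°, 14.7 km): east 14.7 sin 238° = -12.47, north 14.7 cos 238° = -7.79
Current position: (-24.87, -12.30). Target: (-13.3, -18.6). Remaining: Δeast = 11.57, Δnorth = -6.30.
Bearing = atan2(11.57, -6.30) mod 360° = 118.55°; distance = √((11.57)² + (-6.30)²) = 13.172 km.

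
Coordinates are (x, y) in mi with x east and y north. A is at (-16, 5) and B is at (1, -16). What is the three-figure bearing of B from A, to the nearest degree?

Δeast = 1 − -16 = 17.00; Δnorth = -16 − 5 = -21.00.
Bearing = atan2(Δeast, Δnorth) mod 360° = 141.01° ≈ 141°.

141°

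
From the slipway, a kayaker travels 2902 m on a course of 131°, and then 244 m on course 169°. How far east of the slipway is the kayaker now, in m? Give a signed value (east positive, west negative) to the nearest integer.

2237 m

Leg 1 (131°, 2902 m): east 2902 sin 131° = 2190.17, north 2902 cos 131° = -1903.88
Leg 2 (169°, 244 m): east 244 sin 169° = 46.56, north 244 cos 169° = -239.52
Net east component: 2236.72 m.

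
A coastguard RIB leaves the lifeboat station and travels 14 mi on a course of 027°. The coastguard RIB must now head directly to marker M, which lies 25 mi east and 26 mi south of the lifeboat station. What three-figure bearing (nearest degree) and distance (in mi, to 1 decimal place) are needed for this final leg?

154°, 42.8 mi

Leg 1 (027°, 14 mi): east 14 sin 27° = 6.36, north 14 cos 27° = 12.47
Current position: (6.36, 12.47). Target: (25, -26). Remaining: Δeast = 18.64, Δnorth = -38.47.
Bearing = atan2(18.64, -38.47) mod 360° = 154.15°; distance = √((18.64)² + (-38.47)²) = 42.753 mi.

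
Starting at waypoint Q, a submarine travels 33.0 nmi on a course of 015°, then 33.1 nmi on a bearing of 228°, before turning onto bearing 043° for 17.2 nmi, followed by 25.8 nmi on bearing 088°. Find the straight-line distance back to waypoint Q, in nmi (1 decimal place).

Leg 1 (015°, 33.0 nmi): east 33.0 sin 15° = 8.54, north 33.0 cos 15° = 31.88
Leg 2 (228°, 33.1 nmi): east 33.1 sin 228° = -24.60, north 33.1 cos 228° = -22.15
Leg 3 (043°, 17.2 nmi): east 17.2 sin 43° = 11.73, north 17.2 cos 43° = 12.58
Leg 4 (088°, 25.8 nmi): east 25.8 sin 88° = 25.78, north 25.8 cos 88° = 0.90
Net: 21.46 east, 23.21 north. Distance = √((21.46)² + (23.21)²) = 31.607 nmi.

31.6 nmi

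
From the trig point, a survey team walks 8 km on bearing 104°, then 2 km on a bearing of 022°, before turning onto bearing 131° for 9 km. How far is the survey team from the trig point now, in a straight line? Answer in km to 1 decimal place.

16.4 km

Leg 1 (104°, 8 km): east 8 sin 104° = 7.76, north 8 cos 104° = -1.94
Leg 2 (022°, 2 km): east 2 sin 22° = 0.75, north 2 cos 22° = 1.85
Leg 3 (131°, 9 km): east 9 sin 131° = 6.79, north 9 cos 131° = -5.90
Net: 15.30 east, -5.99 north. Distance = √((15.30)² + (-5.99)²) = 16.433 km.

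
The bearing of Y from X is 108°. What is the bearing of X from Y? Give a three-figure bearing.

288°

Back-bearing = 108° + 180° = 288°.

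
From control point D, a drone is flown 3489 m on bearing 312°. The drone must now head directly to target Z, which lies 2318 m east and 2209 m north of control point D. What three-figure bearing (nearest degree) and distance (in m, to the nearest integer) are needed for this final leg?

Leg 1 (312°, 3489 m): east 3489 sin 312° = -2592.83, north 3489 cos 312° = 2334.60
Current position: (-2592.83, 2334.60). Target: (2318, 2209). Remaining: Δeast = 4910.83, Δnorth = -125.60.
Bearing = atan2(4910.83, -125.60) mod 360° = 91.47°; distance = √((4910.83)² + (-125.60)²) = 4912.438 m.

091°, 4912 m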